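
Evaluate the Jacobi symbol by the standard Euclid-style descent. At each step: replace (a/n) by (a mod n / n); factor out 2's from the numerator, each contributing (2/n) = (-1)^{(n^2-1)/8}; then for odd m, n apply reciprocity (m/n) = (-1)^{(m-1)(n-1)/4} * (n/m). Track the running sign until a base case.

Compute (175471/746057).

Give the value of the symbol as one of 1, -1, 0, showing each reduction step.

1

flip (175471/746057) -> (746057/175471): both odd, 175471 mod 4 = 3, 746057 mod 4 = 1, so the flip contributes +1; sign now +1
(746057/175471): 746057 mod 175471 = 44173, so (746057/175471) = (44173/175471)
flip (44173/175471) -> (175471/44173): both odd, 44173 mod 4 = 1, 175471 mod 4 = 3, so the flip contributes +1; sign now +1
(175471/44173): 175471 mod 44173 = 42952, so (175471/44173) = (42952/44173)
factor out 2^3: 42952 = 2^3·5369; with 44173 mod 8 = 5, (2/44173) = -1; sign now -1; continue with (5369/44173)
flip (5369/44173) -> (44173/5369): both odd, 5369 mod 4 = 1, 44173 mod 4 = 1, so the flip contributes +1; sign now -1
(44173/5369): 44173 mod 5369 = 1221, so (44173/5369) = (1221/5369)
flip (1221/5369) -> (5369/1221): both odd, 1221 mod 4 = 1, 5369 mod 4 = 1, so the flip contributes +1; sign now -1
(5369/1221): 5369 mod 1221 = 485, so (5369/1221) = (485/1221)
flip (485/1221) -> (1221/485): both odd, 485 mod 4 = 1, 1221 mod 4 = 1, so the flip contributes +1; sign now -1
(1221/485): 1221 mod 485 = 251, so (1221/485) = (251/485)
flip (251/485) -> (485/251): both odd, 251 mod 4 = 3, 485 mod 4 = 1, so the flip contributes +1; sign now -1
(485/251): 485 mod 251 = 234, so (485/251) = (234/251)
factor out 2^1: 234 = 2^1·117; with 251 mod 8 = 3, (2/251) = -1; sign now +1; continue with (117/251)
flip (117/251) -> (251/117): both odd, 117 mod 4 = 1, 251 mod 4 = 3, so the flip contributes +1; sign now +1
(251/117): 251 mod 117 = 17, so (251/117) = (17/117)
flip (17/117) -> (117/17): both odd, 17 mod 4 = 1, 117 mod 4 = 1, so the flip contributes +1; sign now +1
(117/17): 117 mod 17 = 15, so (117/17) = (15/17)
flip (15/17) -> (17/15): both odd, 15 mod 4 = 3, 17 mod 4 = 1, so the flip contributes +1; sign now +1
(17/15): 17 mod 15 = 2, so (17/15) = (2/15)
factor out 2^1: 2 = 2^1·1; with 15 mod 8 = 7, (2/15) = +1; sign now +1; continue with (1/15)
reached (1/15) = 1, so the symbol is +1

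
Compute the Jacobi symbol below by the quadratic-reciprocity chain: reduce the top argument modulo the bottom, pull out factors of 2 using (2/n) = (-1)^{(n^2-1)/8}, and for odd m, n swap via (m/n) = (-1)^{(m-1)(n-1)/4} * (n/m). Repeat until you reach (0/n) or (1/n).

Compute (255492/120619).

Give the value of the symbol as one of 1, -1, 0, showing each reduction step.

1

(255492/120619) = (14254/120619)   [reduce mod 120619]
14254 = 2^1·7127; (2/120619) = -1 since 120619 mod 8 = 3, so (14254/120619) = (-1)^1·(7127/120619); sign now -1
reciprocity: (7127/120619) = -1·(120619/7127) since 7127 mod 4 = 3, 120619 mod 4 = 3; sign now +1
(120619/7127) = (6587/7127)   [reduce mod 7127]
reciprocity: (6587/7127) = -1·(7127/6587) since 6587 mod 4 = 3, 7127 mod 4 = 3; sign now -1
(7127/6587) = (540/6587)   [reduce mod 6587]
540 = 2^2·135; (2/6587) = -1 since 6587 mod 8 = 3, so (540/6587) = (-1)^2·(135/6587); sign now -1
reciprocity: (135/6587) = -1·(6587/135) since 135 mod 4 = 3, 6587 mod 4 = 3; sign now +1
(6587/135) = (107/135)   [reduce mod 135]
reciprocity: (107/135) = -1·(135/107) since 107 mod 4 = 3, 135 mod 4 = 3; sign now -1
(135/107) = (28/107)   [reduce mod 107]
28 = 2^2·7; (2/107) = -1 since 107 mod 8 = 3, so (28/107) = (-1)^2·(7/107); sign now -1
reciprocity: (7/107) = -1·(107/7) since 7 mod 4 = 3, 107 mod 4 = 3; sign now +1
(107/7) = (2/7)   [reduce mod 7]
2 = 2^1·1; (2/7) = +1 since 7 mod 8 = 7, so (2/7) = (+1)^1·(1/7); sign now +1
(1/7) = 1; final value = sign = +1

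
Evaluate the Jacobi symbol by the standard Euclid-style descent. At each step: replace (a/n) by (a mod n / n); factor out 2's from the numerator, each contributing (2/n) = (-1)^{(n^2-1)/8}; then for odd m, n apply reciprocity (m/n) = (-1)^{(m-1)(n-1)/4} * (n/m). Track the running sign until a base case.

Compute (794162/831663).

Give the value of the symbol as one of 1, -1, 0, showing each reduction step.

-1

794162 = 2^1·397081; (2/831663) = +1 since 831663 mod 8 = 7, so (794162/831663) = (+1)^1·(397081/831663); sign now +1
reciprocity: (397081/831663) = +1·(831663/397081) since 397081 mod 4 = 1, 831663 mod 4 = 3; sign now +1
(831663/397081) = (37501/397081)   [reduce mod 397081]
reciprocity: (37501/397081) = +1·(397081/37501) since 37501 mod 4 = 1, 397081 mod 4 = 1; sign now +1
(397081/37501) = (22071/37501)   [reduce mod 37501]
reciprocity: (22071/37501) = +1·(37501/22071) since 22071 mod 4 = 3, 37501 mod 4 = 1; sign now +1
(37501/22071) = (15430/22071)   [reduce mod 22071]
15430 = 2^1·7715; (2/22071) = +1 since 22071 mod 8 = 7, so (15430/22071) = (+1)^1·(7715/22071); sign now +1
reciprocity: (7715/22071) = -1·(22071/7715) since 7715 mod 4 = 3, 22071 mod 4 = 3; sign now -1
(22071/7715) = (6641/7715)   [reduce mod 7715]
reciprocity: (6641/7715) = +1·(7715/6641) since 6641 mod 4 = 1, 7715 mod 4 = 3; sign now -1
(7715/6641) = (1074/6641)   [reduce mod 6641]
1074 = 2^1·537; (2/6641) = +1 since 6641 mod 8 = 1, so (1074/6641) = (+1)^1·(537/6641); sign now -1
reciprocity: (537/6641) = +1·(6641/537) since 537 mod 4 = 1, 6641 mod 4 = 1; sign now -1
(6641/537) = (197/537)   [reduce mod 537]
reciprocity: (197/537) = +1·(537/197) since 197 mod 4 = 1, 537 mod 4 = 1; sign now -1
(537/197) = (143/197)   [reduce mod 197]
reciprocity: (143/197) = +1·(197/143) since 143 mod 4 = 3, 197 mod 4 = 1; sign now -1
(197/143) = (54/143)   [reduce mod 143]
54 = 2^1·27; (2/143) = +1 since 143 mod 8 = 7, so (54/143) = (+1)^1·(27/143); sign now -1
reciprocity: (27/143) = -1·(143/27) since 27 mod 4 = 3, 143 mod 4 = 3; sign now +1
(143/27) = (8/27)   [reduce mod 27]
8 = 2^3·1; (2/27) = -1 since 27 mod 8 = 3, so (8/27) = (-1)^3·(1/27); sign now -1
(1/27) = 1; final value = sign = -1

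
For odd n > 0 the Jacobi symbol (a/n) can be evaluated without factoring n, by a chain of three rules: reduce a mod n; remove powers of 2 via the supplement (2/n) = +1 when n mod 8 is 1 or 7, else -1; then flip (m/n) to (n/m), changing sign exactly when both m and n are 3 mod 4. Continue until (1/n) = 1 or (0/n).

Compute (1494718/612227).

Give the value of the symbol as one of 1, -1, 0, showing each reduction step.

-1

(1494718/612227) = (270264/612227)   [reduce mod 612227]
270264 = 2^3·33783; (2/612227) = -1 since 612227 mod 8 = 3, so (270264/612227) = (-1)^3·(33783/612227); sign now -1
reciprocity: (33783/612227) = -1·(612227/33783) since 33783 mod 4 = 3, 612227 mod 4 = 3; sign now +1
(612227/33783) = (4133/33783)   [reduce mod 33783]
reciprocity: (4133/33783) = +1·(33783/4133) since 4133 mod 4 = 1, 33783 mod 4 = 3; sign now +1
(33783/4133) = (719/4133)   [reduce mod 4133]
reciprocity: (719/4133) = +1·(4133/719) since 719 mod 4 = 3, 4133 mod 4 = 1; sign now +1
(4133/719) = (538/719)   [reduce mod 719]
538 = 2^1·269; (2/719) = +1 since 719 mod 8 = 7, so (538/719) = (+1)^1·(269/719); sign now +1
reciprocity: (269/719) = +1·(719/269) since 269 mod 4 = 1, 719 mod 4 = 3; sign now +1
(719/269) = (181/269)   [reduce mod 269]
reciprocity: (181/269) = +1·(269/181) since 181 mod 4 = 1, 269 mod 4 = 1; sign now +1
(269/181) = (88/181)   [reduce mod 181]
88 = 2^3·11; (2/181) = -1 since 181 mod 8 = 5, so (88/181) = (-1)^3·(11/181); sign now -1
reciprocity: (11/181) = +1·(181/11) since 11 mod 4 = 3, 181 mod 4 = 1; sign now -1
(181/11) = (5/11)   [reduce mod 11]
reciprocity: (5/11) = +1·(11/5) since 5 mod 4 = 1, 11 mod 4 = 3; sign now -1
(11/5) = (1/5)   [reduce mod 5]
(1/5) = 1; final value = sign = -1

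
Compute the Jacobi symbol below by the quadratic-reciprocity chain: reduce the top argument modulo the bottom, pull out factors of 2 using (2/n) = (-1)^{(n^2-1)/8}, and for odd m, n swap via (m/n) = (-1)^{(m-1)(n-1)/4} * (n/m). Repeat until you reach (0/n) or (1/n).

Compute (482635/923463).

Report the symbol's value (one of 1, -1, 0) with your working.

reciprocity: (482635/923463) = -1·(923463/482635) since 482635 mod 4 = 3, 923463 mod 4 = 3; sign now -1
(923463/482635) = (440828/482635)   [reduce mod 482635]
440828 = 2^2·110207; (2/482635) = -1 since 482635 mod 8 = 3, so (440828/482635) = (-1)^2·(110207/482635); sign now -1
reciprocity: (110207/482635) = -1·(482635/110207) since 110207 mod 4 = 3, 482635 mod 4 = 3; sign now +1
(482635/110207) = (41807/110207)   [reduce mod 110207]
reciprocity: (41807/110207) = -1·(110207/41807) since 41807 mod 4 = 3, 110207 mod 4 = 3; sign now -1
(110207/41807) = (26593/41807)   [reduce mod 41807]
reciprocity: (26593/41807) = +1·(41807/26593) since 26593 mod 4 = 1, 41807 mod 4 = 3; sign now -1
(41807/26593) = (15214/26593)   [reduce mod 26593]
15214 = 2^1·7607; (2/26593) = +1 since 26593 mod 8 = 1, so (15214/26593) = (+1)^1·(7607/26593); sign now -1
reciprocity: (7607/26593) = +1·(26593/7607) since 7607 mod 4 = 3, 26593 mod 4 = 1; sign now -1
(26593/7607) = (3772/7607)   [reduce mod 7607]
3772 = 2^2·943; (2/7607) = +1 since 7607 mod 8 = 7, so (3772/7607) = (+1)^2·(943/7607); sign now -1
reciprocity: (943/7607) = -1·(7607/943) since 943 mod 4 = 3, 7607 mod 4 = 3; sign now +1
(7607/943) = (63/943)   [reduce mod 943]
reciprocity: (63/943) = -1·(943/63) since 63 mod 4 = 3, 943 mod 4 = 3; sign now -1
(943/63) = (61/63)   [reduce mod 63]
reciprocity: (61/63) = +1·(63/61) since 61 mod 4 = 1, 63 mod 4 = 3; sign now -1
(63/61) = (2/61)   [reduce mod 61]
2 = 2^1·1; (2/61) = -1 since 61 mod 8 = 5, so (2/61) = (-1)^1·(1/61); sign now +1
(1/61) = 1; final value = sign = +1

1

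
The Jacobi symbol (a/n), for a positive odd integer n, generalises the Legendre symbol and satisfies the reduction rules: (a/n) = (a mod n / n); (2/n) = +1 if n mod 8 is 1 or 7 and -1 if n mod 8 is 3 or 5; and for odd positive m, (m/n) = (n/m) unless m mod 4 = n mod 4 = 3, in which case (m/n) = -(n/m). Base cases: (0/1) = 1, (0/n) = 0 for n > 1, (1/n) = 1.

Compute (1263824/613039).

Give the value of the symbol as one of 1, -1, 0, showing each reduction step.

(1263824/613039) = (37746/613039)   [reduce mod 613039]
37746 = 2^1·18873; (2/613039) = +1 since 613039 mod 8 = 7, so (37746/613039) = (+1)^1·(18873/613039); sign now +1
reciprocity: (18873/613039) = +1·(613039/18873) since 18873 mod 4 = 1, 613039 mod 4 = 3; sign now +1
(613039/18873) = (9103/18873)   [reduce mod 18873]
reciprocity: (9103/18873) = +1·(18873/9103) since 9103 mod 4 = 3, 18873 mod 4 = 1; sign now +1
(18873/9103) = (667/9103)   [reduce mod 9103]
reciprocity: (667/9103) = -1·(9103/667) since 667 mod 4 = 3, 9103 mod 4 = 3; sign now -1
(9103/667) = (432/667)   [reduce mod 667]
432 = 2^4·27; (2/667) = -1 since 667 mod 8 = 3, so (432/667) = (-1)^4·(27/667); sign now -1
reciprocity: (27/667) = -1·(667/27) since 27 mod 4 = 3, 667 mod 4 = 3; sign now +1
(667/27) = (19/27)   [reduce mod 27]
reciprocity: (19/27) = -1·(27/19) since 19 mod 4 = 3, 27 mod 4 = 3; sign now -1
(27/19) = (8/19)   [reduce mod 19]
8 = 2^3·1; (2/19) = -1 since 19 mod 8 = 3, so (8/19) = (-1)^3·(1/19); sign now +1
(1/19) = 1; final value = sign = +1

1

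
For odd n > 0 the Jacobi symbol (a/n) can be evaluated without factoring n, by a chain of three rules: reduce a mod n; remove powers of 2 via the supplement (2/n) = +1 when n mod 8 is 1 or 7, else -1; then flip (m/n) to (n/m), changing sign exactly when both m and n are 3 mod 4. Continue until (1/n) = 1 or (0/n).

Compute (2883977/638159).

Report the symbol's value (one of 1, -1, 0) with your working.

-1

(2883977/638159): 2883977 mod 638159 = 331341, so (2883977/638159) = (331341/638159)
flip (331341/638159) -> (638159/331341): both odd, 331341 mod 4 = 1, 638159 mod 4 = 3, so the flip contributes +1; sign now +1
(638159/331341): 638159 mod 331341 = 306818, so (638159/331341) = (306818/331341)
factor out 2^1: 306818 = 2^1·153409; with 331341 mod 8 = 5, (2/331341) = -1; sign now -1; continue with (153409/331341)
flip (153409/331341) -> (331341/153409): both odd, 153409 mod 4 = 1, 331341 mod 4 = 1, so the flip contributes +1; sign now -1
(331341/153409): 331341 mod 153409 = 24523, so (331341/153409) = (24523/153409)
flip (24523/153409) -> (153409/24523): both odd, 24523 mod 4 = 3, 153409 mod 4 = 1, so the flip contributes +1; sign now -1
(153409/24523): 153409 mod 24523 = 6271, so (153409/24523) = (6271/24523)
flip (6271/24523) -> (24523/6271): both odd, 6271 mod 4 = 3, 24523 mod 4 = 3, so the flip contributes -1; sign now +1
(24523/6271): 24523 mod 6271 = 5710, so (24523/6271) = (5710/6271)
factor out 2^1: 5710 = 2^1·2855; with 6271 mod 8 = 7, (2/6271) = +1; sign now +1; continue with (2855/6271)
flip (2855/6271) -> (6271/2855): both odd, 2855 mod 4 = 3, 6271 mod 4 = 3, so the flip contributes -1; sign now -1
(6271/2855): 6271 mod 2855 = 561, so (6271/2855) = (561/2855)
flip (561/2855) -> (2855/561): both odd, 561 mod 4 = 1, 2855 mod 4 = 3, so the flip contributes +1; sign now -1
(2855/561): 2855 mod 561 = 50, so (2855/561) = (50/561)
factor out 2^1: 50 = 2^1·25; with 561 mod 8 = 1, (2/561) = +1; sign now -1; continue with (25/561)
flip (25/561) -> (561/25): both odd, 25 mod 4 = 1, 561 mod 4 = 1, so the flip contributes +1; sign now -1
(561/25): 561 mod 25 = 11, so (561/25) = (11/25)
flip (11/25) -> (25/11): both odd, 11 mod 4 = 3, 25 mod 4 = 1, so the flip contributes +1; sign now -1
(25/11): 25 mod 11 = 3, so (25/11) = (3/11)
flip (3/11) -> (11/3): both odd, 3 mod 4 = 3, 11 mod 4 = 3, so the flip contributes -1; sign now +1
(11/3): 11 mod 3 = 2, so (11/3) = (2/3)
factor out 2^1: 2 = 2^1·1; with 3 mod 8 = 3, (2/3) = -1; sign now -1; continue with (1/3)
reached (1/3) = 1, so the symbol is -1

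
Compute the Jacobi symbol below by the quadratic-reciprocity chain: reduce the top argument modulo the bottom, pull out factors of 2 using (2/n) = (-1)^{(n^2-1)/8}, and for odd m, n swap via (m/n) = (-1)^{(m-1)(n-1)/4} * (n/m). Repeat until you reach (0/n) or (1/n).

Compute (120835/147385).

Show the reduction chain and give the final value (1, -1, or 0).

flip (120835/147385) -> (147385/120835): both odd, 120835 mod 4 = 3, 147385 mod 4 = 1, so the flip contributes +1; sign now +1
(147385/120835): 147385 mod 120835 = 26550, so (147385/120835) = (26550/120835)
factor out 2^1: 26550 = 2^1·13275; with 120835 mod 8 = 3, (2/120835) = -1; sign now -1; continue with (13275/120835)
flip (13275/120835) -> (120835/13275): both odd, 13275 mod 4 = 3, 120835 mod 4 = 3, so the flip contributes -1; sign now +1
(120835/13275): 120835 mod 13275 = 1360, so (120835/13275) = (1360/13275)
factor out 2^4: 1360 = 2^4·85; with 13275 mod 8 = 3, (2/13275) = -1; sign now +1; continue with (85/13275)
flip (85/13275) -> (13275/85): both odd, 85 mod 4 = 1, 13275 mod 4 = 3, so the flip contributes +1; sign now +1
(13275/85): 13275 mod 85 = 15, so (13275/85) = (15/85)
flip (15/85) -> (85/15): both odd, 15 mod 4 = 3, 85 mod 4 = 1, so the flip contributes +1; sign now +1
(85/15): 85 mod 15 = 10, so (85/15) = (10/15)
factor out 2^1: 10 = 2^1·5; with 15 mod 8 = 7, (2/15) = +1; sign now +1; continue with (5/15)
flip (5/15) -> (15/5): both odd, 5 mod 4 = 1, 15 mod 4 = 3, so the flip contributes +1; sign now +1
(15/5): 15 mod 5 = 0, so (15/5) = (0/5)
reached (0/5); gcd(a, n) > 1, so (0/5) = 0 and the symbol is 0

0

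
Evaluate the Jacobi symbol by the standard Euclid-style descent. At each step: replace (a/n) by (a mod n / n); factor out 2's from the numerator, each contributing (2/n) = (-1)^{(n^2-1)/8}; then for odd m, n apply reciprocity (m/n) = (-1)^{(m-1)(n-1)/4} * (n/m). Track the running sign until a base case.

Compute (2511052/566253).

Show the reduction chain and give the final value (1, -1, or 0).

(2511052/566253) = (246040/566253)   [reduce mod 566253]
246040 = 2^3·30755; (2/566253) = -1 since 566253 mod 8 = 5, so (246040/566253) = (-1)^3·(30755/566253); sign now -1
reciprocity: (30755/566253) = +1·(566253/30755) since 30755 mod 4 = 3, 566253 mod 4 = 1; sign now -1
(566253/30755) = (12663/30755)   [reduce mod 30755]
reciprocity: (12663/30755) = -1·(30755/12663) since 12663 mod 4 = 3, 30755 mod 4 = 3; sign now +1
(30755/12663) = (5429/12663)   [reduce mod 12663]
reciprocity: (5429/12663) = +1·(12663/5429) since 5429 mod 4 = 1, 12663 mod 4 = 3; sign now +1
(12663/5429) = (1805/5429)   [reduce mod 5429]
reciprocity: (1805/5429) = +1·(5429/1805) since 1805 mod 4 = 1, 5429 mod 4 = 1; sign now +1
(5429/1805) = (14/1805)   [reduce mod 1805]
14 = 2^1·7; (2/1805) = -1 since 1805 mod 8 = 5, so (14/1805) = (-1)^1·(7/1805); sign now -1
reciprocity: (7/1805) = +1·(1805/7) since 7 mod 4 = 3, 1805 mod 4 = 1; sign now -1
(1805/7) = (6/7)   [reduce mod 7]
6 = 2^1·3; (2/7) = +1 since 7 mod 8 = 7, so (6/7) = (+1)^1·(3/7); sign now -1
reciprocity: (3/7) = -1·(7/3) since 3 mod 4 = 3, 7 mod 4 = 3; sign now +1
(7/3) = (1/3)   [reduce mod 3]
(1/3) = 1; final value = sign = +1

1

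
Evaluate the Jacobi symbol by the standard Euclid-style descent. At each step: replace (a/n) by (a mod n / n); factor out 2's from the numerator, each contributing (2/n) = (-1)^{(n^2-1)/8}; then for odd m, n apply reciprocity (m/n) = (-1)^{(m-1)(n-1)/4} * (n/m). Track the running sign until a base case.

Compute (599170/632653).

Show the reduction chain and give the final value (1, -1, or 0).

-1

599170 = 2^1·299585; (2/632653) = -1 since 632653 mod 8 = 5, so (599170/632653) = (-1)^1·(299585/632653); sign now -1
reciprocity: (299585/632653) = +1·(632653/299585) since 299585 mod 4 = 1, 632653 mod 4 = 1; sign now -1
(632653/299585) = (33483/299585)   [reduce mod 299585]
reciprocity: (33483/299585) = +1·(299585/33483) since 33483 mod 4 = 3, 299585 mod 4 = 1; sign now -1
(299585/33483) = (31721/33483)   [reduce mod 33483]
reciprocity: (31721/33483) = +1·(33483/31721) since 31721 mod 4 = 1, 33483 mod 4 = 3; sign now -1
(33483/31721) = (1762/31721)   [reduce mod 31721]
1762 = 2^1·881; (2/31721) = +1 since 31721 mod 8 = 1, so (1762/31721) = (+1)^1·(881/31721); sign now -1
reciprocity: (881/31721) = +1·(31721/881) since 881 mod 4 = 1, 31721 mod 4 = 1; sign now -1
(31721/881) = (5/881)   [reduce mod 881]
reciprocity: (5/881) = +1·(881/5) since 5 mod 4 = 1, 881 mod 4 = 1; sign now -1
(881/5) = (1/5)   [reduce mod 5]
(1/5) = 1; final value = sign = -1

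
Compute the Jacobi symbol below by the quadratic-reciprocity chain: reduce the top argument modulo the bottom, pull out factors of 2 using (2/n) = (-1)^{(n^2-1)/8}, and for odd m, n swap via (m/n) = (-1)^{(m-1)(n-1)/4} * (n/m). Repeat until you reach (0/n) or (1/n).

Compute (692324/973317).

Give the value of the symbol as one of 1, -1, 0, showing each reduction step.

-1

factor out 2^2: 692324 = 2^2·173081; with 973317 mod 8 = 5, (2/973317) = -1; sign now +1; continue with (173081/973317)
flip (173081/973317) -> (973317/173081): both odd, 173081 mod 4 = 1, 973317 mod 4 = 1, so the flip contributes +1; sign now +1
(973317/173081): 973317 mod 173081 = 107912, so (973317/173081) = (107912/173081)
factor out 2^3: 107912 = 2^3·13489; with 173081 mod 8 = 1, (2/173081) = +1; sign now +1; continue with (13489/173081)
flip (13489/173081) -> (173081/13489): both odd, 13489 mod 4 = 1, 173081 mod 4 = 1, so the flip contributes +1; sign now +1
(173081/13489): 173081 mod 13489 = 11213, so (173081/13489) = (11213/13489)
flip (11213/13489) -> (13489/11213): both odd, 11213 mod 4 = 1, 13489 mod 4 = 1, so the flip contributes +1; sign now +1
(13489/11213): 13489 mod 11213 = 2276, so (13489/11213) = (2276/11213)
factor out 2^2: 2276 = 2^2·569; with 11213 mod 8 = 5, (2/11213) = -1; sign now +1; continue with (569/11213)
flip (569/11213) -> (11213/569): both odd, 569 mod 4 = 1, 11213 mod 4 = 1, so the flip contributes +1; sign now +1
(11213/569): 11213 mod 569 = 402, so (11213/569) = (402/569)
factor out 2^1: 402 = 2^1·201; with 569 mod 8 = 1, (2/569) = +1; sign now +1; continue with (201/569)
flip (201/569) -> (569/201): both odd, 201 mod 4 = 1, 569 mod 4 = 1, so the flip contributes +1; sign now +1
(569/201): 569 mod 201 = 167, so (569/201) = (167/201)
flip (167/201) -> (201/167): both odd, 167 mod 4 = 3, 201 mod 4 = 1, so the flip contributes +1; sign now +1
(201/167): 201 mod 167 = 34, so (201/167) = (34/167)
factor out 2^1: 34 = 2^1·17; with 167 mod 8 = 7, (2/167) = +1; sign now +1; continue with (17/167)
flip (17/167) -> (167/17): both odd, 17 mod 4 = 1, 167 mod 4 = 3, so the flip contributes +1; sign now +1
(167/17): 167 mod 17 = 14, so (167/17) = (14/17)
factor out 2^1: 14 = 2^1·7; with 17 mod 8 = 1, (2/17) = +1; sign now +1; continue with (7/17)
flip (7/17) -> (17/7): both odd, 7 mod 4 = 3, 17 mod 4 = 1, so the flip contributes +1; sign now +1
(17/7): 17 mod 7 = 3, so (17/7) = (3/7)
flip (3/7) -> (7/3): both odd, 3 mod 4 = 3, 7 mod 4 = 3, so the flip contributes -1; sign now -1
(7/3): 7 mod 3 = 1, so (7/3) = (1/3)
reached (1/3) = 1, so the symbol is -1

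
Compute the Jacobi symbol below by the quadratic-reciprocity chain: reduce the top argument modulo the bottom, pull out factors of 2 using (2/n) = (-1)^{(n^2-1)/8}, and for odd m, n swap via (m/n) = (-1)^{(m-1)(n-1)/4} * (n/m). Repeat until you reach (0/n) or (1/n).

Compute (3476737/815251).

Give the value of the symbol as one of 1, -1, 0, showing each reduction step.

1

(3476737/815251) = (215733/815251)   [reduce mod 815251]
reciprocity: (215733/815251) = +1·(815251/215733) since 215733 mod 4 = 1, 815251 mod 4 = 3; sign now +1
(815251/215733) = (168052/215733)   [reduce mod 215733]
168052 = 2^2·42013; (2/215733) = -1 since 215733 mod 8 = 5, so (168052/215733) = (-1)^2·(42013/215733); sign now +1
reciprocity: (42013/215733) = +1·(215733/42013) since 42013 mod 4 = 1, 215733 mod 4 = 1; sign now +1
(215733/42013) = (5668/42013)   [reduce mod 42013]
5668 = 2^2·1417; (2/42013) = -1 since 42013 mod 8 = 5, so (5668/42013) = (-1)^2·(1417/42013); sign now +1
reciprocity: (1417/42013) = +1·(42013/1417) since 1417 mod 4 = 1, 42013 mod 4 = 1; sign now +1
(42013/1417) = (920/1417)   [reduce mod 1417]
920 = 2^3·115; (2/1417) = +1 since 1417 mod 8 = 1, so (920/1417) = (+1)^3·(115/1417); sign now +1
reciprocity: (115/1417) = +1·(1417/115) since 115 mod 4 = 3, 1417 mod 4 = 1; sign now +1
(1417/115) = (37/115)   [reduce mod 115]
reciprocity: (37/115) = +1·(115/37) since 37 mod 4 = 1, 115 mod 4 = 3; sign now +1
(115/37) = (4/37)   [reduce mod 37]
4 = 2^2·1; (2/37) = -1 since 37 mod 8 = 5, so (4/37) = (-1)^2·(1/37); sign now +1
(1/37) = 1; final value = sign = +1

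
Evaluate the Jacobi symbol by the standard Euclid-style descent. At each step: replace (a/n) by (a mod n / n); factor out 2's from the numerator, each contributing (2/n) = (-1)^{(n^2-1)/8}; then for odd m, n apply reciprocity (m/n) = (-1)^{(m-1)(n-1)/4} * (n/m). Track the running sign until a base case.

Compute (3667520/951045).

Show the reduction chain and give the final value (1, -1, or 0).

0

(3667520/951045) = (814385/951045)   [reduce mod 951045]
reciprocity: (814385/951045) = +1·(951045/814385) since 814385 mod 4 = 1, 951045 mod 4 = 1; sign now +1
(951045/814385) = (136660/814385)   [reduce mod 814385]
136660 = 2^2·34165; (2/814385) = +1 since 814385 mod 8 = 1, so (136660/814385) = (+1)^2·(34165/814385); sign now +1
reciprocity: (34165/814385) = +1·(814385/34165) since 34165 mod 4 = 1, 814385 mod 4 = 1; sign now +1
(814385/34165) = (28590/34165)   [reduce mod 34165]
28590 = 2^1·14295; (2/34165) = -1 since 34165 mod 8 = 5, so (28590/34165) = (-1)^1·(14295/34165); sign now -1
reciprocity: (14295/34165) = +1·(34165/14295) since 14295 mod 4 = 3, 34165 mod 4 = 1; sign now -1
(34165/14295) = (5575/14295)   [reduce mod 14295]
reciprocity: (5575/14295) = -1·(14295/5575) since 5575 mod 4 = 3, 14295 mod 4 = 3; sign now +1
(14295/5575) = (3145/5575)   [reduce mod 5575]
reciprocity: (3145/5575) = +1·(5575/3145) since 3145 mod 4 = 1, 5575 mod 4 = 3; sign now +1
(5575/3145) = (2430/3145)   [reduce mod 3145]
2430 = 2^1·1215; (2/3145) = +1 since 3145 mod 8 = 1, so (2430/3145) = (+1)^1·(1215/3145); sign now +1
reciprocity: (1215/3145) = +1·(3145/1215) since 1215 mod 4 = 3, 3145 mod 4 = 1; sign now +1
(3145/1215) = (715/1215)   [reduce mod 1215]
reciprocity: (715/1215) = -1·(1215/715) since 715 mod 4 = 3, 1215 mod 4 = 3; sign now -1
(1215/715) = (500/715)   [reduce mod 715]
500 = 2^2·125; (2/715) = -1 since 715 mod 8 = 3, so (500/715) = (-1)^2·(125/715); sign now -1
reciprocity: (125/715) = +1·(715/125) since 125 mod 4 = 1, 715 mod 4 = 3; sign now -1
(715/125) = (90/125)   [reduce mod 125]
90 = 2^1·45; (2/125) = -1 since 125 mod 8 = 5, so (90/125) = (-1)^1·(45/125); sign now +1
reciprocity: (45/125) = +1·(125/45) since 45 mod 4 = 1, 125 mod 4 = 1; sign now +1
(125/45) = (35/45)   [reduce mod 45]
reciprocity: (35/45) = +1·(45/35) since 35 mod 4 = 3, 45 mod 4 = 1; sign now +1
(45/35) = (10/35)   [reduce mod 35]
10 = 2^1·5; (2/35) = -1 since 35 mod 8 = 3, so (10/35) = (-1)^1·(5/35); sign now -1
reciprocity: (5/35) = +1·(35/5) since 5 mod 4 = 1, 35 mod 4 = 3; sign now -1
(35/5) = (0/5)   [reduce mod 5]
(0/5) = 0   [gcd(a, n) > 1]; final value = 0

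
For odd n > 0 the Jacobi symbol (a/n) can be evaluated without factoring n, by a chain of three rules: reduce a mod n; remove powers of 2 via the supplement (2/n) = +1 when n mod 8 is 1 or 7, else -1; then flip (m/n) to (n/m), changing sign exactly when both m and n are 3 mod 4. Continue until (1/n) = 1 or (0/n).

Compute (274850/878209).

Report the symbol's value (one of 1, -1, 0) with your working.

0

274850 = 2^1·137425; (2/878209) = +1 since 878209 mod 8 = 1, so (274850/878209) = (+1)^1·(137425/878209); sign now +1
reciprocity: (137425/878209) = +1·(878209/137425) since 137425 mod 4 = 1, 878209 mod 4 = 1; sign now +1
(878209/137425) = (53659/137425)   [reduce mod 137425]
reciprocity: (53659/137425) = +1·(137425/53659) since 53659 mod 4 = 3, 137425 mod 4 = 1; sign now +1
(137425/53659) = (30107/53659)   [reduce mod 53659]
reciprocity: (30107/53659) = -1·(53659/30107) since 30107 mod 4 = 3, 53659 mod 4 = 3; sign now -1
(53659/30107) = (23552/30107)   [reduce mod 30107]
23552 = 2^10·23; (2/30107) = -1 since 30107 mod 8 = 3, so (23552/30107) = (-1)^10·(23/30107); sign now -1
reciprocity: (23/30107) = -1·(30107/23) since 23 mod 4 = 3, 30107 mod 4 = 3; sign now +1
(30107/23) = (0/23)   [reduce mod 23]
(0/23) = 0   [gcd(a, n) > 1]; final value = 0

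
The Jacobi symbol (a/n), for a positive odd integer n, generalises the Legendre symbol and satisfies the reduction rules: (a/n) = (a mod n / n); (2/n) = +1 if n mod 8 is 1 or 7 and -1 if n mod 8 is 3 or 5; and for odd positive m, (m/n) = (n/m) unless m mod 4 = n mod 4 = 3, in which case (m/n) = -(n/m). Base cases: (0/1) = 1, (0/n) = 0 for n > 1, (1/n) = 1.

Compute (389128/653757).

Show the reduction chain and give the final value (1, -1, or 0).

389128 = 2^3·48641; (2/653757) = -1 since 653757 mod 8 = 5, so (389128/653757) = (-1)^3·(48641/653757); sign now -1
reciprocity: (48641/653757) = +1·(653757/48641) since 48641 mod 4 = 1, 653757 mod 4 = 1; sign now -1
(653757/48641) = (21424/48641)   [reduce mod 48641]
21424 = 2^4·1339; (2/48641) = +1 since 48641 mod 8 = 1, so (21424/48641) = (+1)^4·(1339/48641); sign now -1
reciprocity: (1339/48641) = +1·(48641/1339) since 1339 mod 4 = 3, 48641 mod 4 = 1; sign now -1
(48641/1339) = (437/1339)   [reduce mod 1339]
reciprocity: (437/1339) = +1·(1339/437) since 437 mod 4 = 1, 1339 mod 4 = 3; sign now -1
(1339/437) = (28/437)   [reduce mod 437]
28 = 2^2·7; (2/437) = -1 since 437 mod 8 = 5, so (28/437) = (-1)^2·(7/437); sign now -1
reciprocity: (7/437) = +1·(437/7) since 7 mod 4 = 3, 437 mod 4 = 1; sign now -1
(437/7) = (3/7)   [reduce mod 7]
reciprocity: (3/7) = -1·(7/3) since 3 mod 4 = 3, 7 mod 4 = 3; sign now +1
(7/3) = (1/3)   [reduce mod 3]
(1/3) = 1; final value = sign = +1

1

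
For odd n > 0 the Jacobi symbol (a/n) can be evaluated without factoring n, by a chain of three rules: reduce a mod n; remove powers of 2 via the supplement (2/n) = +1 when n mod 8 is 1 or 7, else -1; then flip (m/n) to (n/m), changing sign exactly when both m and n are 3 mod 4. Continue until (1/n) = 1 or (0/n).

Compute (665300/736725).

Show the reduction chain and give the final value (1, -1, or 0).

0

factor out 2^2: 665300 = 2^2·166325; with 736725 mod 8 = 5, (2/736725) = -1; sign now +1; continue with (166325/736725)
flip (166325/736725) -> (736725/166325): both odd, 166325 mod 4 = 1, 736725 mod 4 = 1, so the flip contributes +1; sign now +1
(736725/166325): 736725 mod 166325 = 71425, so (736725/166325) = (71425/166325)
flip (71425/166325) -> (166325/71425): both odd, 71425 mod 4 = 1, 166325 mod 4 = 1, so the flip contributes +1; sign now +1
(166325/71425): 166325 mod 71425 = 23475, so (166325/71425) = (23475/71425)
flip (23475/71425) -> (71425/23475): both odd, 23475 mod 4 = 3, 71425 mod 4 = 1, so the flip contributes +1; sign now +1
(71425/23475): 71425 mod 23475 = 1000, so (71425/23475) = (1000/23475)
factor out 2^3: 1000 = 2^3·125; with 23475 mod 8 = 3, (2/23475) = -1; sign now -1; continue with (125/23475)
flip (125/23475) -> (23475/125): both odd, 125 mod 4 = 1, 23475 mod 4 = 3, so the flip contributes +1; sign now -1
(23475/125): 23475 mod 125 = 100, so (23475/125) = (100/125)
factor out 2^2: 100 = 2^2·25; with 125 mod 8 = 5, (2/125) = -1; sign now -1; continue with (25/125)
flip (25/125) -> (125/25): both odd, 25 mod 4 = 1, 125 mod 4 = 1, so the flip contributes +1; sign now -1
(125/25): 125 mod 25 = 0, so (125/25) = (0/25)
reached (0/25); gcd(a, n) > 1, so (0/25) = 0 and the symbol is 0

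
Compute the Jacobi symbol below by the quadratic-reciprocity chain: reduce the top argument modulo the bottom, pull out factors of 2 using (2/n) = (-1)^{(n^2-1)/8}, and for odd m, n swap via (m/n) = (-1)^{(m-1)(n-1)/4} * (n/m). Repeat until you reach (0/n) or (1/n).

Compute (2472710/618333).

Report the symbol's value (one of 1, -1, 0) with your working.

(2472710/618333): 2472710 mod 618333 = 617711, so (2472710/618333) = (617711/618333)
flip (617711/618333) -> (618333/617711): both odd, 617711 mod 4 = 3, 618333 mod 4 = 1, so the flip contributes +1; sign now +1
(618333/617711): 618333 mod 617711 = 622, so (618333/617711) = (622/617711)
factor out 2^1: 622 = 2^1·311; with 617711 mod 8 = 7, (2/617711) = +1; sign now +1; continue with (311/617711)
flip (311/617711) -> (617711/311): both odd, 311 mod 4 = 3, 617711 mod 4 = 3, so the flip contributes -1; sign now -1
(617711/311): 617711 mod 311 = 65, so (617711/311) = (65/311)
flip (65/311) -> (311/65): both odd, 65 mod 4 = 1, 311 mod 4 = 3, so the flip contributes +1; sign now -1
(311/65): 311 mod 65 = 51, so (311/65) = (51/65)
flip (51/65) -> (65/51): both odd, 51 mod 4 = 3, 65 mod 4 = 1, so the flip contributes +1; sign now -1
(65/51): 65 mod 51 = 14, so (65/51) = (14/51)
factor out 2^1: 14 = 2^1·7; with 51 mod 8 = 3, (2/51) = -1; sign now +1; continue with (7/51)
flip (7/51) -> (51/7): both odd, 7 mod 4 = 3, 51 mod 4 = 3, so the flip contributes -1; sign now -1
(51/7): 51 mod 7 = 2, so (51/7) = (2/7)
factor out 2^1: 2 = 2^1·1; with 7 mod 8 = 7, (2/7) = +1; sign now -1; continue with (1/7)
reached (1/7) = 1, so the symbol is -1

-1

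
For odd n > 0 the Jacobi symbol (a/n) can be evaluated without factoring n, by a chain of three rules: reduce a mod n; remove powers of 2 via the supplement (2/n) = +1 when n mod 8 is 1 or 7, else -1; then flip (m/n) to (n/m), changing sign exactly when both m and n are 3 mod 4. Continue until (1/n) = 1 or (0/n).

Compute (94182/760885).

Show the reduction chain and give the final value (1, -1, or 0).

1

factor out 2^1: 94182 = 2^1·47091; with 760885 mod 8 = 5, (2/760885) = -1; sign now -1; continue with (47091/760885)
flip (47091/760885) -> (760885/47091): both odd, 47091 mod 4 = 3, 760885 mod 4 = 1, so the flip contributes +1; sign now -1
(760885/47091): 760885 mod 47091 = 7429, so (760885/47091) = (7429/47091)
flip (7429/47091) -> (47091/7429): both odd, 7429 mod 4 = 1, 47091 mod 4 = 3, so the flip contributes +1; sign now -1
(47091/7429): 47091 mod 7429 = 2517, so (47091/7429) = (2517/7429)
flip (2517/7429) -> (7429/2517): both odd, 2517 mod 4 = 1, 7429 mod 4 = 1, so the flip contributes +1; sign now -1
(7429/2517): 7429 mod 2517 = 2395, so (7429/2517) = (2395/2517)
flip (2395/2517) -> (2517/2395): both odd, 2395 mod 4 = 3, 2517 mod 4 = 1, so the flip contributes +1; sign now -1
(2517/2395): 2517 mod 2395 = 122, so (2517/2395) = (122/2395)
factor out 2^1: 122 = 2^1·61; with 2395 mod 8 = 3, (2/2395) = -1; sign now +1; continue with (61/2395)
flip (61/2395) -> (2395/61): both odd, 61 mod 4 = 1, 2395 mod 4 = 3, so the flip contributes +1; sign now +1
(2395/61): 2395 mod 61 = 16, so (2395/61) = (16/61)
factor out 2^4: 16 = 2^4·1; with 61 mod 8 = 5, (2/61) = -1; sign now +1; continue with (1/61)
reached (1/61) = 1, so the symbol is +1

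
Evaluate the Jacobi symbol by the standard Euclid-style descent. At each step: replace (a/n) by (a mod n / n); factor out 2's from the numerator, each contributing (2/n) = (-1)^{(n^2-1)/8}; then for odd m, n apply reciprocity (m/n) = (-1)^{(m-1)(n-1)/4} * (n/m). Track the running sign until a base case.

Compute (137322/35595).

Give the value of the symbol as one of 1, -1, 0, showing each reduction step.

(137322/35595): 137322 mod 35595 = 30537, so (137322/35595) = (30537/35595)
flip (30537/35595) -> (35595/30537): both odd, 30537 mod 4 = 1, 35595 mod 4 = 3, so the flip contributes +1; sign now +1
(35595/30537): 35595 mod 30537 = 5058, so (35595/30537) = (5058/30537)
factor out 2^1: 5058 = 2^1·2529; with 30537 mod 8 = 1, (2/30537) = +1; sign now +1; continue with (2529/30537)
flip (2529/30537) -> (30537/2529): both odd, 2529 mod 4 = 1, 30537 mod 4 = 1, so the flip contributes +1; sign now +1
(30537/2529): 30537 mod 2529 = 189, so (30537/2529) = (189/2529)
flip (189/2529) -> (2529/189): both odd, 189 mod 4 = 1, 2529 mod 4 = 1, so the flip contributes +1; sign now +1
(2529/189): 2529 mod 189 = 72, so (2529/189) = (72/189)
factor out 2^3: 72 = 2^3·9; with 189 mod 8 = 5, (2/189) = -1; sign now -1; continue with (9/189)
flip (9/189) -> (189/9): both odd, 9 mod 4 = 1, 189 mod 4 = 1, so the flip contributes +1; sign now -1
(189/9): 189 mod 9 = 0, so (189/9) = (0/9)
reached (0/9); gcd(a, n) > 1, so (0/9) = 0 and the symbol is 0

0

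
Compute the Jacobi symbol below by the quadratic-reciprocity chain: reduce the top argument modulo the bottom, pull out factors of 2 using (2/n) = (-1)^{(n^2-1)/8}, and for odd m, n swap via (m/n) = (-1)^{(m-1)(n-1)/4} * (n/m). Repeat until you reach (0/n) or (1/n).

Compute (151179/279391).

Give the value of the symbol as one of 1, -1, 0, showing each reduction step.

flip (151179/279391) -> (279391/151179): both odd, 151179 mod 4 = 3, 279391 mod 4 = 3, so the flip contributes -1; sign now -1
(279391/151179): 279391 mod 151179 = 128212, so (279391/151179) = (128212/151179)
factor out 2^2: 128212 = 2^2·32053; with 151179 mod 8 = 3, (2/151179) = -1; sign now -1; continue with (32053/151179)
flip (32053/151179) -> (151179/32053): both odd, 32053 mod 4 = 1, 151179 mod 4 = 3, so the flip contributes +1; sign now -1
(151179/32053): 151179 mod 32053 = 22967, so (151179/32053) = (22967/32053)
flip (22967/32053) -> (32053/22967): both odd, 22967 mod 4 = 3, 32053 mod 4 = 1, so the flip contributes +1; sign now -1
(32053/22967): 32053 mod 22967 = 9086, so (32053/22967) = (9086/22967)
factor out 2^1: 9086 = 2^1·4543; with 22967 mod 8 = 7, (2/22967) = +1; sign now -1; continue with (4543/22967)
flip (4543/22967) -> (22967/4543): both odd, 4543 mod 4 = 3, 22967 mod 4 = 3, so the flip contributes -1; sign now +1
(22967/4543): 22967 mod 4543 = 252, so (22967/4543) = (252/4543)
factor out 2^2: 252 = 2^2·63; with 4543 mod 8 = 7, (2/4543) = +1; sign now +1; continue with (63/4543)
flip (63/4543) -> (4543/63): both odd, 63 mod 4 = 3, 4543 mod 4 = 3, so the flip contributes -1; sign now -1
(4543/63): 4543 mod 63 = 7, so (4543/63) = (7/63)
flip (7/63) -> (63/7): both odd, 7 mod 4 = 3, 63 mod 4 = 3, so the flip contributes -1; sign now +1
(63/7): 63 mod 7 = 0, so (63/7) = (0/7)
reached (0/7); gcd(a, n) > 1, so (0/7) = 0 and the symbol is 0

0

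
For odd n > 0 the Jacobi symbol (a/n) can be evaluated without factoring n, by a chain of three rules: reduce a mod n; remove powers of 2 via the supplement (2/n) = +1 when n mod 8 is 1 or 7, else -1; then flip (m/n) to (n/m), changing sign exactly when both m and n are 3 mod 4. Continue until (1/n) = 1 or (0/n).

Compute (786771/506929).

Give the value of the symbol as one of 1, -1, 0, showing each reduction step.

(786771/506929) = (279842/506929)   [reduce mod 506929]
279842 = 2^1·139921; (2/506929) = +1 since 506929 mod 8 = 1, so (279842/506929) = (+1)^1·(139921/506929); sign now +1
reciprocity: (139921/506929) = +1·(506929/139921) since 139921 mod 4 = 1, 506929 mod 4 = 1; sign now +1
(506929/139921) = (87166/139921)   [reduce mod 139921]
87166 = 2^1·43583; (2/139921) = +1 since 139921 mod 8 = 1, so (87166/139921) = (+1)^1·(43583/139921); sign now +1
reciprocity: (43583/139921) = +1·(139921/43583) since 43583 mod 4 = 3, 139921 mod 4 = 1; sign now +1
(139921/43583) = (9172/43583)   [reduce mod 43583]
9172 = 2^2·2293; (2/43583) = +1 since 43583 mod 8 = 7, so (9172/43583) = (+1)^2·(2293/43583); sign now +1
reciprocity: (2293/43583) = +1·(43583/2293) since 2293 mod 4 = 1, 43583 mod 4 = 3; sign now +1
(43583/2293) = (16/2293)   [reduce mod 2293]
16 = 2^4·1; (2/2293) = -1 since 2293 mod 8 = 5, so (16/2293) = (-1)^4·(1/2293); sign now +1
(1/2293) = 1; final value = sign = +1

1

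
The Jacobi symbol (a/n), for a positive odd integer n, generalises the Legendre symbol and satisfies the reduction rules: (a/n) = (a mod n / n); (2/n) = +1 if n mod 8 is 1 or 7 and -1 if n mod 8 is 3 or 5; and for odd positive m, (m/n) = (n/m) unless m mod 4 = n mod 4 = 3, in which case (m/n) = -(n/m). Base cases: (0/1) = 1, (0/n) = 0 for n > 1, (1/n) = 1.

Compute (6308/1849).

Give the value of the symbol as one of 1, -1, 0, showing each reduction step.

(6308/1849) = (761/1849)   [reduce mod 1849]
reciprocity: (761/1849) = +1·(1849/761) since 761 mod 4 = 1, 1849 mod 4 = 1; sign now +1
(1849/761) = (327/761)   [reduce mod 761]
reciprocity: (327/761) = +1·(761/327) since 327 mod 4 = 3, 761 mod 4 = 1; sign now +1
(761/327) = (107/327)   [reduce mod 327]
reciprocity: (107/327) = -1·(327/107) since 107 mod 4 = 3, 327 mod 4 = 3; sign now -1
(327/107) = (6/107)   [reduce mod 107]
6 = 2^1·3; (2/107) = -1 since 107 mod 8 = 3, so (6/107) = (-1)^1·(3/107); sign now +1
reciprocity: (3/107) = -1·(107/3) since 3 mod 4 = 3, 107 mod 4 = 3; sign now -1
(107/3) = (2/3)   [reduce mod 3]
2 = 2^1·1; (2/3) = -1 since 3 mod 8 = 3, so (2/3) = (-1)^1·(1/3); sign now +1
(1/3) = 1; final value = sign = +1

1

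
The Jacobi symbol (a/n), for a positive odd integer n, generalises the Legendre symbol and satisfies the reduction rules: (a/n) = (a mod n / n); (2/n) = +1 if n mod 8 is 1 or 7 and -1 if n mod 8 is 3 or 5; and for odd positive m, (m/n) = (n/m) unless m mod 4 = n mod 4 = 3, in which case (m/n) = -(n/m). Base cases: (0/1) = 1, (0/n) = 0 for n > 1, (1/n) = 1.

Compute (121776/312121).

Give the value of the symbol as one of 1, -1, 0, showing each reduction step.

1

121776 = 2^4·7611; (2/312121) = +1 since 312121 mod 8 = 1, so (121776/312121) = (+1)^4·(7611/312121); sign now +1
reciprocity: (7611/312121) = +1·(312121/7611) since 7611 mod 4 = 3, 312121 mod 4 = 1; sign now +1
(312121/7611) = (70/7611)   [reduce mod 7611]
70 = 2^1·35; (2/7611) = -1 since 7611 mod 8 = 3, so (70/7611) = (-1)^1·(35/7611); sign now -1
reciprocity: (35/7611) = -1·(7611/35) since 35 mod 4 = 3, 7611 mod 4 = 3; sign now +1
(7611/35) = (16/35)   [reduce mod 35]
16 = 2^4·1; (2/35) = -1 since 35 mod 8 = 3, so (16/35) = (-1)^4·(1/35); sign now +1
(1/35) = 1; final value = sign = +1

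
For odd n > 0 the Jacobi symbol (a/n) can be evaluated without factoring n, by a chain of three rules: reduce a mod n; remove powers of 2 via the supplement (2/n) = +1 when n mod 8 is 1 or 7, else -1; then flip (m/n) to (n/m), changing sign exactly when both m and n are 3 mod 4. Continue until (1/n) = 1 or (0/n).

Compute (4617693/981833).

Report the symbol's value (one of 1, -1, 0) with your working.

(4617693/981833): 4617693 mod 981833 = 690361, so (4617693/981833) = (690361/981833)
flip (690361/981833) -> (981833/690361): both odd, 690361 mod 4 = 1, 981833 mod 4 = 1, so the flip contributes +1; sign now +1
(981833/690361): 981833 mod 690361 = 291472, so (981833/690361) = (291472/690361)
factor out 2^4: 291472 = 2^4·18217; with 690361 mod 8 = 1, (2/690361) = +1; sign now +1; continue with (18217/690361)
flip (18217/690361) -> (690361/18217): both odd, 18217 mod 4 = 1, 690361 mod 4 = 1, so the flip contributes +1; sign now +1
(690361/18217): 690361 mod 18217 = 16332, so (690361/18217) = (16332/18217)
factor out 2^2: 16332 = 2^2·4083; with 18217 mod 8 = 1, (2/18217) = +1; sign now +1; continue with (4083/18217)
flip (4083/18217) -> (18217/4083): both odd, 4083 mod 4 = 3, 18217 mod 4 = 1, so the flip contributes +1; sign now +1
(18217/4083): 18217 mod 4083 = 1885, so (18217/4083) = (1885/4083)
flip (1885/4083) -> (4083/1885): both odd, 1885 mod 4 = 1, 4083 mod 4 = 3, so the flip contributes +1; sign now +1
(4083/1885): 4083 mod 1885 = 313, so (4083/1885) = (313/1885)
flip (313/1885) -> (1885/313): both odd, 313 mod 4 = 1, 1885 mod 4 = 1, so the flip contributes +1; sign now +1
(1885/313): 1885 mod 313 = 7, so (1885/313) = (7/313)
flip (7/313) -> (313/7): both odd, 7 mod 4 = 3, 313 mod 4 = 1, so the flip contributes +1; sign now +1
(313/7): 313 mod 7 = 5, so (313/7) = (5/7)
flip (5/7) -> (7/5): both odd, 5 mod 4 = 1, 7 mod 4 = 3, so the flip contributes +1; sign now +1
(7/5): 7 mod 5 = 2, so (7/5) = (2/5)
factor out 2^1: 2 = 2^1·1; with 5 mod 8 = 5, (2/5) = -1; sign now -1; continue with (1/5)
reached (1/5) = 1, so the symbol is -1

-1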